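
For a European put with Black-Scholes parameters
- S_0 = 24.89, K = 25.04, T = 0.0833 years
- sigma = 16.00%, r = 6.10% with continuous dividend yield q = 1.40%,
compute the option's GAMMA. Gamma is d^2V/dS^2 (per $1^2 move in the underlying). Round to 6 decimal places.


Answer: Gamma = 0.346600

Derivation:
d1 = -0.0222415964; d2 = -0.0684203794
phi(d1) = 0.3988436165; exp(-qT) = 0.9988344797; exp(-rT) = 0.9949315880
Gamma = exp(-qT) * phi(d1) / (S * sigma * sqrt(T)) = 0.9988344797 * 0.3988436165 / (24.8900 * 0.1600 * 0.2886173938) = 0.346600


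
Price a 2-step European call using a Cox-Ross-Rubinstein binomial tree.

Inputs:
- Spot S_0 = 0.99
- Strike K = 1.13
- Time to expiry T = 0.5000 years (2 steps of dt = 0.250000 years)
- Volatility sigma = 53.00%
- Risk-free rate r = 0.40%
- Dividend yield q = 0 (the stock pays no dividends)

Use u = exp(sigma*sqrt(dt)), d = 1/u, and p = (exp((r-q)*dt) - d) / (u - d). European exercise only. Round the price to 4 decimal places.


Answer: Price = V(0,0) = 0.1047

Derivation:
dt = T/N = 0.250000
u = exp(sigma*sqrt(dt)) = 1.303431; d = 1/u = 0.767206
p = (exp((r-q)*dt) - d) / (u - d) = 0.436001
Discount per step: exp(-r*dt) = 0.999000
Stock lattice S(k, i) with i counting down-moves:
  k=0: S(0,0) = 0.9900
  k=1: S(1,0) = 1.2904; S(1,1) = 0.7595
  k=2: S(2,0) = 1.6819; S(2,1) = 0.9900; S(2,2) = 0.5827
Terminal payoffs V(N, i) = max(S_T - K, 0):
  V(2,0) = 0.551943; V(2,1) = 0.000000; V(2,2) = 0.000000
Backward induction: V(k, i) = exp(-r*dt) * [p * V(k+1, i) + (1-p) * V(k+1, i+1)].
  V(1,0) = exp(-r*dt) * [p*0.551943 + (1-p)*0.000000] = 0.240407
  V(1,1) = exp(-r*dt) * [p*0.000000 + (1-p)*0.000000] = 0.000000
  V(0,0) = exp(-r*dt) * [p*0.240407 + (1-p)*0.000000] = 0.104713


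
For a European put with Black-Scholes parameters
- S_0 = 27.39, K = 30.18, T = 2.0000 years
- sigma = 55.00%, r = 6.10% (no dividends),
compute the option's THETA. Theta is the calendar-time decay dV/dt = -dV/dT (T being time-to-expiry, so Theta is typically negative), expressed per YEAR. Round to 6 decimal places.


Answer: Theta = -0.902694

Derivation:
d1 = 0.4210480570; d2 = -0.3567694023
phi(d1) = 0.3651017247; exp(-qT) = 1.0000000000; exp(-rT) = 0.8851483685
Theta = -S*exp(-qT)*phi(d1)*sigma/(2*sqrt(T)) + r*K*exp(-rT)*N(-d2) - q*S*exp(-qT)*N(-d1)
N(-d1) = 0.3368599951; N(-d2) = 0.6393677779; sqrt(T) = 1.4142135624
Term 1 = -27.3900 * 1.0000000000 * 0.3651017247 * 0.5500 / (2 * 1.4142135624) = -1.9445701406
Term 2 = 0.0610 * 30.1800 * 0.8851483685 * 0.6393677779 = 1.0418756523
Term 3 = 0 (no dividend yield, q = 0)
Theta = -1.9445701406 + (1.0418756523) + (0.0000000000) = -0.902694


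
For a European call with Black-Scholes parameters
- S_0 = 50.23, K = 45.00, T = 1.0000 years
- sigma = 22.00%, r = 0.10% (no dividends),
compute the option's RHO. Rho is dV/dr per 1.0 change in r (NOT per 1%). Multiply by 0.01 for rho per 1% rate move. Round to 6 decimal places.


Answer: Rho = 29.370324

Derivation:
d1 = 0.6143180363; d2 = 0.3943180363
phi(d1) = 0.3303403283; exp(-qT) = 1.0000000000; exp(-rT) = 0.9990004998
N(d2) = 0.6533268756
Rho = K*T*exp(-rT)*N(d2) = 45.0000 * 1.0000 * 0.9990004998 * 0.6533268756 = 29.370324


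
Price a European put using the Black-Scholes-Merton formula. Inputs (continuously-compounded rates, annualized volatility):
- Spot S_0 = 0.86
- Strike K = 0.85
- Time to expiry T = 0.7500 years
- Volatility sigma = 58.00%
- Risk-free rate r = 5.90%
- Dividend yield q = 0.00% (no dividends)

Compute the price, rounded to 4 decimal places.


d1 = (ln(S/K) + (r - q + 0.5*sigma^2) * T) / (sigma * sqrt(T)) = 0.36252827
d2 = d1 - sigma * sqrt(T) = -0.13976647
exp(-rT) = 0.95671475; exp(-qT) = 1.00000000
P = K * exp(-rT) * N(-d2) - S_0 * exp(-qT) * N(-d1)
N(-d1) = 0.35847865; N(-d2) = 0.55557775
P = 0.8500 * 0.95671475 * 0.55557775 - 0.8600 * 1.00000000 * 0.35847865 = 0.1435

Answer: Price = 0.1435


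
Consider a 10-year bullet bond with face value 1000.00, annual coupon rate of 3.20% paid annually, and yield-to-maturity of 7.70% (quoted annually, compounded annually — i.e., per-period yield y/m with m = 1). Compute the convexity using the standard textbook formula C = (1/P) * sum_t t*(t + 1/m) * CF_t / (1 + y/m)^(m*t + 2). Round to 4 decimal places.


Coupon per period c = face * coupon_rate / m = 32.000000
Periods per year m = 1; per-period yield y/m = 0.077000
Number of cashflows N = 10
Cashflows (t years, CF_t, discount factor 1/(1+y/m)^(m*t), PV):
  t = 1.0000: CF_t = 32.000000, DF = 0.928505, PV = 29.712163
  t = 2.0000: CF_t = 32.000000, DF = 0.862122, PV = 27.587895
  t = 3.0000: CF_t = 32.000000, DF = 0.800484, PV = 25.615502
  t = 4.0000: CF_t = 32.000000, DF = 0.743254, PV = 23.784124
  t = 5.0000: CF_t = 32.000000, DF = 0.690115, PV = 22.083681
  t = 6.0000: CF_t = 32.000000, DF = 0.640775, PV = 20.504810
  t = 7.0000: CF_t = 32.000000, DF = 0.594963, PV = 19.038821
  t = 8.0000: CF_t = 32.000000, DF = 0.552426, PV = 17.677643
  t = 9.0000: CF_t = 32.000000, DF = 0.512931, PV = 16.413782
  t = 10.0000: CF_t = 1032.000000, DF = 0.476259, PV = 491.499029
Price P = sum_t PV_t = 693.917451
Convexity numerator sum_t t*(t + 1/m) * CF_t / (1+y/m)^(m*t + 2):
  t = 1.0000: term = 51.231004
  t = 2.0000: term = 142.704746
  t = 3.0000: term = 265.004170
  t = 4.0000: term = 410.096209
  t = 5.0000: term = 571.164636
  t = 6.0000: term = 742.460994
  t = 7.0000: term = 919.171766
  t = 8.0000: term = 1097.300158
  t = 9.0000: term = 1273.561001
  t = 10.0000: term = 46610.519442
Convexity = (1/P) * sum = 52083.214124 / 693.917451 = 75.056787

Answer: Convexity = 75.0568


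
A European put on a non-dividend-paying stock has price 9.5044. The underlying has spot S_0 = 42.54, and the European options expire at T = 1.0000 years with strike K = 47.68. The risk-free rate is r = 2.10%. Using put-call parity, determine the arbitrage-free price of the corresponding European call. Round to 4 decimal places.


Answer: Call price = 5.3552

Derivation:
Put-call parity: C - P = S_0 * exp(-qT) - K * exp(-rT).
S_0 * exp(-qT) = 42.5400 * 1.00000000 = 42.54000000
K * exp(-rT) = 47.6800 * 0.97921896 = 46.68916023
C = P + S*exp(-qT) - K*exp(-rT)
C = 9.5044 + 42.54000000 - 46.68916023 = 5.3552


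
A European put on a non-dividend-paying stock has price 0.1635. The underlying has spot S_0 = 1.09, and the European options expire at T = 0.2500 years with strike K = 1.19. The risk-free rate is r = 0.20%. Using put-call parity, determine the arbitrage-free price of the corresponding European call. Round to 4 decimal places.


Answer: Call price = 0.0641

Derivation:
Put-call parity: C - P = S_0 * exp(-qT) - K * exp(-rT).
S_0 * exp(-qT) = 1.0900 * 1.00000000 = 1.09000000
K * exp(-rT) = 1.1900 * 0.99950012 = 1.18940515
C = P + S*exp(-qT) - K*exp(-rT)
C = 0.1635 + 1.09000000 - 1.18940515 = 0.0641


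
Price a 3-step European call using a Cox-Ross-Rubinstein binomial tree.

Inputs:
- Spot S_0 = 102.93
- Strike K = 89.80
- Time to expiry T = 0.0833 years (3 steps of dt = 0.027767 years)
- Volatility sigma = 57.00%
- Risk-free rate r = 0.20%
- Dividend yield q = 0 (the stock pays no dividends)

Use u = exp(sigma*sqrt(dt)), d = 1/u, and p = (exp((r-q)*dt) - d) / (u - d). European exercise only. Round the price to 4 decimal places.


Answer: Price = V(0,0) = 14.9217

Derivation:
dt = T/N = 0.027767
u = exp(sigma*sqrt(dt)) = 1.099638; d = 1/u = 0.909390
p = (exp((r-q)*dt) - d) / (u - d) = 0.476564
Discount per step: exp(-r*dt) = 0.999944
Stock lattice S(k, i) with i counting down-moves:
  k=0: S(0,0) = 102.9300
  k=1: S(1,0) = 113.1857; S(1,1) = 93.6035
  k=2: S(2,0) = 124.4633; S(2,1) = 102.9300; S(2,2) = 85.1221
  k=3: S(3,0) = 136.8646; S(3,1) = 113.1857; S(3,2) = 93.6035; S(3,3) = 77.4092
Terminal payoffs V(N, i) = max(S_T - K, 0):
  V(3,0) = 47.064603; V(3,1) = 23.385735; V(3,2) = 3.803535; V(3,3) = 0.000000
Backward induction: V(k, i) = exp(-r*dt) * [p * V(k+1, i) + (1-p) * V(k+1, i+1)].
  V(2,0) = exp(-r*dt) * [p*47.064603 + (1-p)*23.385735] = 34.668318
  V(2,1) = exp(-r*dt) * [p*23.385735 + (1-p)*3.803535] = 13.134987
  V(2,2) = exp(-r*dt) * [p*3.803535 + (1-p)*0.000000] = 1.812529
  V(1,0) = exp(-r*dt) * [p*34.668318 + (1-p)*13.134987] = 23.395708
  V(1,1) = exp(-r*dt) * [p*13.134987 + (1-p)*1.812529] = 7.208010
  V(0,0) = exp(-r*dt) * [p*23.395708 + (1-p)*7.208010] = 14.921664


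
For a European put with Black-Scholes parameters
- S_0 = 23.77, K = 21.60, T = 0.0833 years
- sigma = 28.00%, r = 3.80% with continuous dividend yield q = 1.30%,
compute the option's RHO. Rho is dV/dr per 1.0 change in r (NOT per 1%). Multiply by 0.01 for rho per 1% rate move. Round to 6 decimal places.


Answer: Rho = -0.217039

Derivation:
d1 = 1.2507763473; d2 = 1.1699634770
phi(d1) = 0.1824718675; exp(-qT) = 0.9989176861; exp(-rT) = 0.9968396046
N(-d2) = 0.1210078335
Rho = -K*T*exp(-rT)*N(-d2) = -21.6000 * 0.0833 * 0.9968396046 * 0.1210078335 = -0.217039


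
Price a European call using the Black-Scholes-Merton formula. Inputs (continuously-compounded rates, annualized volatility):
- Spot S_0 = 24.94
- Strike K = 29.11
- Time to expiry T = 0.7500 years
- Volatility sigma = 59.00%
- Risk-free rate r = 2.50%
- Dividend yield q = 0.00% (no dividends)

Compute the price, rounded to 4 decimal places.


Answer: Price = 3.7655

Derivation:
d1 = (ln(S/K) + (r - q + 0.5*sigma^2) * T) / (sigma * sqrt(T)) = -0.01041445
d2 = d1 - sigma * sqrt(T) = -0.52136944
exp(-rT) = 0.98142469; exp(-qT) = 1.00000000
C = S_0 * exp(-qT) * N(d1) - K * exp(-rT) * N(d2)
N(d1) = 0.49584531; N(d2) = 0.30105472
C = 24.9400 * 1.00000000 * 0.49584531 - 29.1100 * 0.98142469 * 0.30105472 = 3.7655


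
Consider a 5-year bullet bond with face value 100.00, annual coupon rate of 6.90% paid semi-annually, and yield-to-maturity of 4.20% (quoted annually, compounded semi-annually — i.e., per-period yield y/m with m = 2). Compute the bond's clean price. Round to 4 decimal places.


Answer: Price = 112.0633

Derivation:
Coupon per period c = face * coupon_rate / m = 3.450000
Periods per year m = 2; per-period yield y/m = 0.021000
Number of cashflows N = 10
Cashflows (t years, CF_t, discount factor 1/(1+y/m)^(m*t), PV):
  t = 0.5000: CF_t = 3.450000, DF = 0.979432, PV = 3.379040
  t = 1.0000: CF_t = 3.450000, DF = 0.959287, PV = 3.309540
  t = 1.5000: CF_t = 3.450000, DF = 0.939556, PV = 3.241469
  t = 2.0000: CF_t = 3.450000, DF = 0.920231, PV = 3.174798
  t = 2.5000: CF_t = 3.450000, DF = 0.901304, PV = 3.109499
  t = 3.0000: CF_t = 3.450000, DF = 0.882766, PV = 3.045542
  t = 3.5000: CF_t = 3.450000, DF = 0.864609, PV = 2.982901
  t = 4.0000: CF_t = 3.450000, DF = 0.846826, PV = 2.921549
  t = 4.5000: CF_t = 3.450000, DF = 0.829408, PV = 2.861458
  t = 5.0000: CF_t = 103.450000, DF = 0.812349, PV = 84.037490
Price P = sum_t PV_t = 112.063287


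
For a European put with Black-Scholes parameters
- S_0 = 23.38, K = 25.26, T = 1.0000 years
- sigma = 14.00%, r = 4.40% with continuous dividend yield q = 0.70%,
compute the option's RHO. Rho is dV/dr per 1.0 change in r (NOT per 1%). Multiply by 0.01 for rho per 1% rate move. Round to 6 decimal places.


d1 = -0.2181511491; d2 = -0.3581511491
phi(d1) = 0.3895615141; exp(-qT) = 0.9930244429; exp(-rT) = 0.9569539575
N(-d2) = 0.6398848986
Rho = -K*T*exp(-rT)*N(-d2) = -25.2600 * 1.0000 * 0.9569539575 * 0.6398848986 = -15.467718

Answer: Rho = -15.467718


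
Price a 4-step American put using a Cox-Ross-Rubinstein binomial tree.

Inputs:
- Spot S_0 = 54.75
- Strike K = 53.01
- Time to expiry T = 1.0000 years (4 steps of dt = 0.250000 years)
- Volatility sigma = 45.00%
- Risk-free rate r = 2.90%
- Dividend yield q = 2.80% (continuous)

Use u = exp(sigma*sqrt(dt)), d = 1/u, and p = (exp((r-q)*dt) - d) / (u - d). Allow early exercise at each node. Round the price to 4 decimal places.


dt = T/N = 0.250000
u = exp(sigma*sqrt(dt)) = 1.252323; d = 1/u = 0.798516
p = (exp((r-q)*dt) - d) / (u - d) = 0.444537
Discount per step: exp(-r*dt) = 0.992776
Stock lattice S(k, i) with i counting down-moves:
  k=0: S(0,0) = 54.7500
  k=1: S(1,0) = 68.5647; S(1,1) = 43.7188
  k=2: S(2,0) = 85.8651; S(2,1) = 54.7500; S(2,2) = 34.9101
  k=3: S(3,0) = 107.5308; S(3,1) = 68.5647; S(3,2) = 43.7188; S(3,3) = 27.8763
  k=4: S(4,0) = 134.6633; S(4,1) = 85.8651; S(4,2) = 54.7500; S(4,3) = 34.9101; S(4,4) = 22.2597
Terminal payoffs V(N, i) = max(K - S_T, 0):
  V(4,0) = 0.000000; V(4,1) = 0.000000; V(4,2) = 0.000000; V(4,3) = 18.099859; V(4,4) = 30.750311
Backward induction: V(k, i) = exp(-r*dt) * [p * V(k+1, i) + (1-p) * V(k+1, i+1)]; then take max(V_cont, immediate exercise) for American.
  V(3,0) = exp(-r*dt) * [p*0.000000 + (1-p)*0.000000] = 0.000000; exercise = 0.000000; V(3,0) = max -> 0.000000
  V(3,1) = exp(-r*dt) * [p*0.000000 + (1-p)*0.000000] = 0.000000; exercise = 0.000000; V(3,1) = max -> 0.000000
  V(3,2) = exp(-r*dt) * [p*0.000000 + (1-p)*18.099859] = 9.981174; exercise = 9.291237; V(3,2) = max -> 9.981174
  V(3,3) = exp(-r*dt) * [p*18.099859 + (1-p)*30.750311] = 24.945206; exercise = 25.133686; V(3,3) = max -> 25.133686
  V(2,0) = exp(-r*dt) * [p*0.000000 + (1-p)*0.000000] = 0.000000; exercise = 0.000000; V(2,0) = max -> 0.000000
  V(2,1) = exp(-r*dt) * [p*0.000000 + (1-p)*9.981174] = 5.504122; exercise = 0.000000; V(2,1) = max -> 5.504122
  V(2,2) = exp(-r*dt) * [p*9.981174 + (1-p)*25.133686] = 18.264931; exercise = 18.099859; V(2,2) = max -> 18.264931
  V(1,0) = exp(-r*dt) * [p*0.000000 + (1-p)*5.504122] = 3.035250; exercise = 0.000000; V(1,0) = max -> 3.035250
  V(1,1) = exp(-r*dt) * [p*5.504122 + (1-p)*18.264931] = 12.501314; exercise = 9.291237; V(1,1) = max -> 12.501314
  V(0,0) = exp(-r*dt) * [p*3.035250 + (1-p)*12.501314] = 8.233389; exercise = 0.000000; V(0,0) = max -> 8.233389

Answer: Price = V(0,0) = 8.2334


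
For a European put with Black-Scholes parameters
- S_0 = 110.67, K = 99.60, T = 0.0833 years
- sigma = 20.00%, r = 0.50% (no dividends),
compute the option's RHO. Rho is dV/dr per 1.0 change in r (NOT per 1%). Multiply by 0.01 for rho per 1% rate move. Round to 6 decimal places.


d1 = 1.8618617242; d2 = 1.8041382454
phi(d1) = 0.0704957346; exp(-qT) = 1.0000000000; exp(-rT) = 0.9995835867
N(-d2) = 0.0356048187
Rho = -K*T*exp(-rT)*N(-d2) = -99.6000 * 0.0833 * 0.9995835867 * 0.0356048187 = -0.295279

Answer: Rho = -0.295279


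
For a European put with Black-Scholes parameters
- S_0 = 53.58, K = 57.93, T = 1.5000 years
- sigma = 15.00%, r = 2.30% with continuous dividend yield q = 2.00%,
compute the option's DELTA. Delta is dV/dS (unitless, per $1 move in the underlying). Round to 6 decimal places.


Answer: Delta = -0.602810

Derivation:
d1 = -0.3085514505; d2 = -0.4922631813
phi(d1) = 0.3803967348; exp(-qT) = 0.9704455335; exp(-rT) = 0.9660883397
N(-d1) = 0.6211686217
Delta = -exp(-qT) * N(-d1) = -0.9704455335 * 0.6211686217 = -0.602810


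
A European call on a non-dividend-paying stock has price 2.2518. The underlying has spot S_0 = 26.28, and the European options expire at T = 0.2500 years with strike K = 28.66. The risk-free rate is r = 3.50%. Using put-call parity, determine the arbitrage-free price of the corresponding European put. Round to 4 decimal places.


Answer: Put price = 4.3821

Derivation:
Put-call parity: C - P = S_0 * exp(-qT) - K * exp(-rT).
S_0 * exp(-qT) = 26.2800 * 1.00000000 = 26.28000000
K * exp(-rT) = 28.6600 * 0.99128817 = 28.41031895
P = C - S*exp(-qT) + K*exp(-rT)
P = 2.2518 - 26.28000000 + 28.41031895 = 4.3821


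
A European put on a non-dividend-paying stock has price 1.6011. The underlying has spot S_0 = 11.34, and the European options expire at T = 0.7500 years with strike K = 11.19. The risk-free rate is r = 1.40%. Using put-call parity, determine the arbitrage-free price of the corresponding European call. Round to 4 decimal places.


Answer: Call price = 1.8680

Derivation:
Put-call parity: C - P = S_0 * exp(-qT) - K * exp(-rT).
S_0 * exp(-qT) = 11.3400 * 1.00000000 = 11.34000000
K * exp(-rT) = 11.1900 * 0.98955493 = 11.07311970
C = P + S*exp(-qT) - K*exp(-rT)
C = 1.6011 + 11.34000000 - 11.07311970 = 1.8680


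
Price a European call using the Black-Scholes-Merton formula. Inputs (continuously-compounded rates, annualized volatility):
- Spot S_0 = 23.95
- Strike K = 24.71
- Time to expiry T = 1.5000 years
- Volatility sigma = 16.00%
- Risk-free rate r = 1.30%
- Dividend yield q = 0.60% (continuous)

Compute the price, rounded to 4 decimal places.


d1 = (ln(S/K) + (r - q + 0.5*sigma^2) * T) / (sigma * sqrt(T)) = -0.00785723
d2 = d1 - sigma * sqrt(T) = -0.20381641
exp(-rT) = 0.98068890; exp(-qT) = 0.99104038
C = S_0 * exp(-qT) * N(d1) - K * exp(-rT) * N(d2)
N(d1) = 0.49686545; N(d2) = 0.41924848
C = 23.9500 * 0.99104038 * 0.49686545 - 24.7100 * 0.98068890 * 0.41924848 = 1.6337

Answer: Price = 1.6337


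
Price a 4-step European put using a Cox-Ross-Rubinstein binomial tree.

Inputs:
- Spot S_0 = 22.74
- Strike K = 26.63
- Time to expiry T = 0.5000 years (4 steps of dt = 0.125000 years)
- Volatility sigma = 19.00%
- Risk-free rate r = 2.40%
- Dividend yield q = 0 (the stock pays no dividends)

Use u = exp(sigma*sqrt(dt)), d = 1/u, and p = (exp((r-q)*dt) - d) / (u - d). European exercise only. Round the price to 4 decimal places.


Answer: Price = V(0,0) = 3.7737

Derivation:
dt = T/N = 0.125000
u = exp(sigma*sqrt(dt)) = 1.069483; d = 1/u = 0.935031
p = (exp((r-q)*dt) - d) / (u - d) = 0.505559
Discount per step: exp(-r*dt) = 0.997004
Stock lattice S(k, i) with i counting down-moves:
  k=0: S(0,0) = 22.7400
  k=1: S(1,0) = 24.3200; S(1,1) = 21.2626
  k=2: S(2,0) = 26.0099; S(2,1) = 22.7400; S(2,2) = 19.8812
  k=3: S(3,0) = 27.8171; S(3,1) = 24.3200; S(3,2) = 21.2626; S(3,3) = 18.5896
  k=4: S(4,0) = 29.7499; S(4,1) = 26.0099; S(4,2) = 22.7400; S(4,3) = 19.8812; S(4,4) = 17.3818
Terminal payoffs V(N, i) = max(K - S_T, 0):
  V(4,0) = 0.000000; V(4,1) = 0.620138; V(4,2) = 3.890000; V(4,3) = 6.748787; V(4,4) = 9.248179
Backward induction: V(k, i) = exp(-r*dt) * [p * V(k+1, i) + (1-p) * V(k+1, i+1)].
  V(3,0) = exp(-r*dt) * [p*0.000000 + (1-p)*0.620138] = 0.305703
  V(3,1) = exp(-r*dt) * [p*0.620138 + (1-p)*3.890000] = 2.230191
  V(3,2) = exp(-r*dt) * [p*3.890000 + (1-p)*6.748787] = 5.287615
  V(3,3) = exp(-r*dt) * [p*6.748787 + (1-p)*9.248179] = 7.960671
  V(2,0) = exp(-r*dt) * [p*0.305703 + (1-p)*2.230191] = 1.253483
  V(2,1) = exp(-r*dt) * [p*2.230191 + (1-p)*5.287615] = 3.730698
  V(2,2) = exp(-r*dt) * [p*5.287615 + (1-p)*7.960671] = 6.589486
  V(1,0) = exp(-r*dt) * [p*1.253483 + (1-p)*3.730698] = 2.470896
  V(1,1) = exp(-r*dt) * [p*3.730698 + (1-p)*6.589486] = 5.128791
  V(0,0) = exp(-r*dt) * [p*2.470896 + (1-p)*5.128791] = 3.773730


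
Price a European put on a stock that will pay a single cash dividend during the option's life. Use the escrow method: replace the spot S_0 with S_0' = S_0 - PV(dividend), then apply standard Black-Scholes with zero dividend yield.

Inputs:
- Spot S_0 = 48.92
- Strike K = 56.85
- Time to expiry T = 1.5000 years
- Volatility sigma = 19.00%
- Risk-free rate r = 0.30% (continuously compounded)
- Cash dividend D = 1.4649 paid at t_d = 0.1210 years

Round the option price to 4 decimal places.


Answer: Price = 10.6962

Derivation:
PV(D) = D * exp(-r * t_d) = 1.4649 * 0.99963707 = 1.46436834
S_0' = S_0 - PV(D) = 48.9200 - 1.46436834 = 47.45563166
d1 = (ln(S_0'/K) + (r + sigma^2/2)*T) / (sigma*sqrt(T)) = -0.64050296
d2 = d1 - sigma*sqrt(T) = -0.87320449
exp(-rT) = 0.99551011
N(-d1) = 0.73907717; N(-d2) = 0.80872418
P = K * exp(-rT) * N(-d2) - S_0' * N(-d1) = 56.8500 * 0.99551011 * 0.80872418 - 47.45563166 * 0.73907717 = 10.6962


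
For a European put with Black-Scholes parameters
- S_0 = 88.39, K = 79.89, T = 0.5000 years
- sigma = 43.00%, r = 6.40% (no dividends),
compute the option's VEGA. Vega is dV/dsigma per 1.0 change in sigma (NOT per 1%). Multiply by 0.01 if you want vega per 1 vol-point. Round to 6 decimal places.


Answer: Vega = 20.953649

Derivation:
d1 = 0.5898032013; d2 = 0.2857472854
phi(d1) = 0.3352521173; exp(-qT) = 1.0000000000; exp(-rT) = 0.9685065821
Vega = S * exp(-qT) * phi(d1) * sqrt(T) = 88.3900 * 1.0000000000 * 0.3352521173 * 0.7071067812 = 20.953649


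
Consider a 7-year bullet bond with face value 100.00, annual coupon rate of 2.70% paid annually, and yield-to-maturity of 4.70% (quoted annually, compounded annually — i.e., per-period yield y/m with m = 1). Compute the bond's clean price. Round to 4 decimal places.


Coupon per period c = face * coupon_rate / m = 2.700000
Periods per year m = 1; per-period yield y/m = 0.047000
Number of cashflows N = 7
Cashflows (t years, CF_t, discount factor 1/(1+y/m)^(m*t), PV):
  t = 1.0000: CF_t = 2.700000, DF = 0.955110, PV = 2.578797
  t = 2.0000: CF_t = 2.700000, DF = 0.912235, PV = 2.463034
  t = 3.0000: CF_t = 2.700000, DF = 0.871284, PV = 2.352468
  t = 4.0000: CF_t = 2.700000, DF = 0.832172, PV = 2.246865
  t = 5.0000: CF_t = 2.700000, DF = 0.794816, PV = 2.146003
  t = 6.0000: CF_t = 2.700000, DF = 0.759137, PV = 2.049669
  t = 7.0000: CF_t = 102.700000, DF = 0.725059, PV = 74.463539
Price P = sum_t PV_t = 88.300374

Answer: Price = 88.3004


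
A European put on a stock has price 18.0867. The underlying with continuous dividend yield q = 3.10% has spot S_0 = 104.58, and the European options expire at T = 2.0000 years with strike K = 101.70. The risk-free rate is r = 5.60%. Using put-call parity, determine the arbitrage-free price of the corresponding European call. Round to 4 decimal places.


Answer: Call price = 25.4554

Derivation:
Put-call parity: C - P = S_0 * exp(-qT) - K * exp(-rT).
S_0 * exp(-qT) = 104.5800 * 0.93988289 = 98.29295230
K * exp(-rT) = 101.7000 * 0.89404426 = 90.92430099
C = P + S*exp(-qT) - K*exp(-rT)
C = 18.0867 + 98.29295230 - 90.92430099 = 25.4554


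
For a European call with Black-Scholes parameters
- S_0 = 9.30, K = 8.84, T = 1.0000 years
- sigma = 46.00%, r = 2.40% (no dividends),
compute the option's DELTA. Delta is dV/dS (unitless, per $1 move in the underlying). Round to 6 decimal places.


d1 = 0.3924511381; d2 = -0.0675488619
phi(d1) = 0.3693733045; exp(-qT) = 1.0000000000; exp(-rT) = 0.9762857098
N(d1) = 0.6526375462
Delta = exp(-qT) * N(d1) = 1.0000000000 * 0.6526375462 = 0.652638

Answer: Delta = 0.652638


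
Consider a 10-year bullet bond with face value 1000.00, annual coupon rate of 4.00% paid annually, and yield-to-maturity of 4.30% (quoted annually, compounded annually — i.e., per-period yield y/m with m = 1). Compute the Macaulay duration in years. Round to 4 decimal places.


Coupon per period c = face * coupon_rate / m = 40.000000
Periods per year m = 1; per-period yield y/m = 0.043000
Number of cashflows N = 10
Cashflows (t years, CF_t, discount factor 1/(1+y/m)^(m*t), PV):
  t = 1.0000: CF_t = 40.000000, DF = 0.958773, PV = 38.350911
  t = 2.0000: CF_t = 40.000000, DF = 0.919245, PV = 36.769809
  t = 3.0000: CF_t = 40.000000, DF = 0.881347, PV = 35.253892
  t = 4.0000: CF_t = 40.000000, DF = 0.845012, PV = 33.800471
  t = 5.0000: CF_t = 40.000000, DF = 0.810174, PV = 32.406972
  t = 6.0000: CF_t = 40.000000, DF = 0.776773, PV = 31.070922
  t = 7.0000: CF_t = 40.000000, DF = 0.744749, PV = 29.789954
  t = 8.0000: CF_t = 40.000000, DF = 0.714045, PV = 28.561797
  t = 9.0000: CF_t = 40.000000, DF = 0.684607, PV = 27.384273
  t = 10.0000: CF_t = 1040.000000, DF = 0.656382, PV = 682.637677
Price P = sum_t PV_t = 976.026678
Macaulay numerator sum_t t * PV_t:
  t * PV_t at t = 1.0000: 38.350911
  t * PV_t at t = 2.0000: 73.539618
  t * PV_t at t = 3.0000: 105.761675
  t * PV_t at t = 4.0000: 135.201886
  t * PV_t at t = 5.0000: 162.034858
  t * PV_t at t = 6.0000: 186.425532
  t * PV_t at t = 7.0000: 208.529678
  t * PV_t at t = 8.0000: 228.494374
  t * PV_t at t = 9.0000: 246.458457
  t * PV_t at t = 10.0000: 6826.376775
Macaulay duration D = (sum_t t * PV_t) / P = 8211.173763 / 976.026678 = 8.412858

Answer: Macaulay duration = 8.4129 years


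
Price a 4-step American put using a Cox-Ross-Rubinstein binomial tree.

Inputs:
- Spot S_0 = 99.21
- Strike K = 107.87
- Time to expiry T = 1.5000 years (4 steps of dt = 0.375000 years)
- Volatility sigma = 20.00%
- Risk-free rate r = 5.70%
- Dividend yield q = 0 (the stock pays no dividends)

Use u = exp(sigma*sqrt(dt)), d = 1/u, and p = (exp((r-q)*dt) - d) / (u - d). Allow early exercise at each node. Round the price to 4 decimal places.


Answer: Price = V(0,0) = 11.7322

Derivation:
dt = T/N = 0.375000
u = exp(sigma*sqrt(dt)) = 1.130290; d = 1/u = 0.884728
p = (exp((r-q)*dt) - d) / (u - d) = 0.557402
Discount per step: exp(-r*dt) = 0.978852
Stock lattice S(k, i) with i counting down-moves:
  k=0: S(0,0) = 99.2100
  k=1: S(1,0) = 112.1361; S(1,1) = 87.7739
  k=2: S(2,0) = 126.7463; S(2,1) = 99.2100; S(2,2) = 77.6561
  k=3: S(3,0) = 143.2602; S(3,1) = 112.1361; S(3,2) = 87.7739; S(3,3) = 68.7045
  k=4: S(4,0) = 161.9256; S(4,1) = 126.7463; S(4,2) = 99.2100; S(4,3) = 77.6561; S(4,4) = 60.7849
Terminal payoffs V(N, i) = max(K - S_T, 0):
  V(4,0) = 0.000000; V(4,1) = 0.000000; V(4,2) = 8.660000; V(4,3) = 30.213920; V(4,4) = 47.085133
Backward induction: V(k, i) = exp(-r*dt) * [p * V(k+1, i) + (1-p) * V(k+1, i+1)]; then take max(V_cont, immediate exercise) for American.
  V(3,0) = exp(-r*dt) * [p*0.000000 + (1-p)*0.000000] = 0.000000; exercise = 0.000000; V(3,0) = max -> 0.000000
  V(3,1) = exp(-r*dt) * [p*0.000000 + (1-p)*8.660000] = 3.751841; exercise = 0.000000; V(3,1) = max -> 3.751841
  V(3,2) = exp(-r*dt) * [p*8.660000 + (1-p)*30.213920] = 17.814834; exercise = 20.096088; V(3,2) = max -> 20.096088
  V(3,3) = exp(-r*dt) * [p*30.213920 + (1-p)*47.085133] = 36.884202; exercise = 39.165455; V(3,3) = max -> 39.165455
  V(2,0) = exp(-r*dt) * [p*0.000000 + (1-p)*3.751841] = 1.625440; exercise = 0.000000; V(2,0) = max -> 1.625440
  V(2,1) = exp(-r*dt) * [p*3.751841 + (1-p)*20.096088] = 10.753445; exercise = 8.660000; V(2,1) = max -> 10.753445
  V(2,2) = exp(-r*dt) * [p*20.096088 + (1-p)*39.165455] = 27.932667; exercise = 30.213920; V(2,2) = max -> 30.213920
  V(1,0) = exp(-r*dt) * [p*1.625440 + (1-p)*10.753445] = 5.545664; exercise = 0.000000; V(1,0) = max -> 5.545664
  V(1,1) = exp(-r*dt) * [p*10.753445 + (1-p)*30.213920] = 18.957047; exercise = 20.096088; V(1,1) = max -> 20.096088
  V(0,0) = exp(-r*dt) * [p*5.545664 + (1-p)*20.096088] = 11.732180; exercise = 8.660000; V(0,0) = max -> 11.732180


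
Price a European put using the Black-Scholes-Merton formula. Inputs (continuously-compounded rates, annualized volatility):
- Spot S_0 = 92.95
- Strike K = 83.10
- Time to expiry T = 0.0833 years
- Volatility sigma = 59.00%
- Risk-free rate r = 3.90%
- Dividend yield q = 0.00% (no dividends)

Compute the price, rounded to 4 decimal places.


Answer: Price = 2.2151

Derivation:
d1 = (ln(S/K) + (r - q + 0.5*sigma^2) * T) / (sigma * sqrt(T)) = 0.76204386
d2 = d1 - sigma * sqrt(T) = 0.59175960
exp(-rT) = 0.99675657; exp(-qT) = 1.00000000
P = K * exp(-rT) * N(-d2) - S_0 * exp(-qT) * N(-d1)
N(-d1) = 0.22301691; N(-d2) = 0.27700579
P = 83.1000 * 0.99675657 * 0.27700579 - 92.9500 * 1.00000000 * 0.22301691 = 2.2151


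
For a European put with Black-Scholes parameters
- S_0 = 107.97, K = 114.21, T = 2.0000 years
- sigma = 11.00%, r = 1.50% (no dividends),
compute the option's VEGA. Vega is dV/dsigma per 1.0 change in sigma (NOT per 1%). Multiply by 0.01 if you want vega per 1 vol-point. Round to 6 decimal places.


Answer: Vega = 60.666357

Derivation:
d1 = -0.0905446910; d2 = -0.2461081829
phi(d1) = 0.3973102951; exp(-qT) = 1.0000000000; exp(-rT) = 0.9704455335
Vega = S * exp(-qT) * phi(d1) * sqrt(T) = 107.9700 * 1.0000000000 * 0.3973102951 * 1.4142135624 = 60.666357


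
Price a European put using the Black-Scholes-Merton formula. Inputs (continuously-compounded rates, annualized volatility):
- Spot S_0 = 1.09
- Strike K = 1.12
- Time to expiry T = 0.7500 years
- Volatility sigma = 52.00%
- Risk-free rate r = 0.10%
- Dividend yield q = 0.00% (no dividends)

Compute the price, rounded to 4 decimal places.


d1 = (ln(S/K) + (r - q + 0.5*sigma^2) * T) / (sigma * sqrt(T)) = 0.16654115
d2 = d1 - sigma * sqrt(T) = -0.28379206
exp(-rT) = 0.99925028; exp(-qT) = 1.00000000
P = K * exp(-rT) * N(-d2) - S_0 * exp(-qT) * N(-d1)
N(-d1) = 0.43386555; N(-d2) = 0.61171513
P = 1.1200 * 0.99925028 * 0.61171513 - 1.0900 * 1.00000000 * 0.43386555 = 0.2117

Answer: Price = 0.2117


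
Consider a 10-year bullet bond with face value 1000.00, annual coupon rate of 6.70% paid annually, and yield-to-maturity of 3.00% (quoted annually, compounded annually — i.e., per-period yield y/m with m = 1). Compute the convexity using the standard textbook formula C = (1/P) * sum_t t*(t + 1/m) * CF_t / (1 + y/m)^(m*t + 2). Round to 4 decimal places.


Coupon per period c = face * coupon_rate / m = 67.000000
Periods per year m = 1; per-period yield y/m = 0.030000
Number of cashflows N = 10
Cashflows (t years, CF_t, discount factor 1/(1+y/m)^(m*t), PV):
  t = 1.0000: CF_t = 67.000000, DF = 0.970874, PV = 65.048544
  t = 2.0000: CF_t = 67.000000, DF = 0.942596, PV = 63.153926
  t = 3.0000: CF_t = 67.000000, DF = 0.915142, PV = 61.314491
  t = 4.0000: CF_t = 67.000000, DF = 0.888487, PV = 59.528632
  t = 5.0000: CF_t = 67.000000, DF = 0.862609, PV = 57.794789
  t = 6.0000: CF_t = 67.000000, DF = 0.837484, PV = 56.111445
  t = 7.0000: CF_t = 67.000000, DF = 0.813092, PV = 54.477131
  t = 8.0000: CF_t = 67.000000, DF = 0.789409, PV = 52.890419
  t = 9.0000: CF_t = 67.000000, DF = 0.766417, PV = 51.349921
  t = 10.0000: CF_t = 1067.000000, DF = 0.744094, PV = 793.948207
Price P = sum_t PV_t = 1315.617505
Convexity numerator sum_t t*(t + 1/m) * CF_t / (1+y/m)^(m*t + 2):
  t = 1.0000: term = 122.628982
  t = 2.0000: term = 357.171793
  t = 3.0000: term = 693.537463
  t = 4.0000: term = 1122.228904
  t = 5.0000: term = 1634.313938
  t = 6.0000: term = 2221.397585
  t = 7.0000: term = 2875.595580
  t = 8.0000: term = 3589.509045
  t = 9.0000: term = 4356.200298
  t = 10.0000: term = 82320.956538
Convexity = (1/P) * sum = 99293.540127 / 1315.617505 = 75.472955

Answer: Convexity = 75.4730


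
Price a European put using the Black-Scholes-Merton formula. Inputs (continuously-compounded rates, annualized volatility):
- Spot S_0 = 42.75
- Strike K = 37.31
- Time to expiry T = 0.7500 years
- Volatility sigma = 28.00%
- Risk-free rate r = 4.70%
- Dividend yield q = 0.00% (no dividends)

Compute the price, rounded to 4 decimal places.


d1 = (ln(S/K) + (r - q + 0.5*sigma^2) * T) / (sigma * sqrt(T)) = 0.82791125
d2 = d1 - sigma * sqrt(T) = 0.58542413
exp(-rT) = 0.96536405; exp(-qT) = 1.00000000
P = K * exp(-rT) * N(-d2) - S_0 * exp(-qT) * N(-d1)
N(-d1) = 0.20386038; N(-d2) = 0.27913128
P = 37.3100 * 0.96536405 * 0.27913128 - 42.7500 * 1.00000000 * 0.20386038 = 1.3386

Answer: Price = 1.3386


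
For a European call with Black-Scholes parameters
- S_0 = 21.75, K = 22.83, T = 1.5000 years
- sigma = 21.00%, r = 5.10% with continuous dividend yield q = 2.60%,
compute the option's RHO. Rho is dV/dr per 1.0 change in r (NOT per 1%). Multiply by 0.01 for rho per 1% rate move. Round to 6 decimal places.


d1 = 0.0859782447; d2 = -0.1712181783
phi(d1) = 0.3974704599; exp(-qT) = 0.9617507091; exp(-rT) = 0.9263529143
N(d2) = 0.4320261072
Rho = K*T*exp(-rT)*N(d2) = 22.8300 * 1.5000 * 0.9263529143 * 0.4320261072 = 13.705145

Answer: Rho = 13.705145


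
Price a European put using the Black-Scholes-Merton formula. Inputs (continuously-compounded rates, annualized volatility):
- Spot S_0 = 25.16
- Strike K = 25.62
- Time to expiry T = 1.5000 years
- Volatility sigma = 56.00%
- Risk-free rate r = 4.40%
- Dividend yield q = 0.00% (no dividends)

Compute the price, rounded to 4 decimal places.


Answer: Price = 6.0211

Derivation:
d1 = (ln(S/K) + (r - q + 0.5*sigma^2) * T) / (sigma * sqrt(T)) = 0.41274214
d2 = d1 - sigma * sqrt(T) = -0.27311499
exp(-rT) = 0.93613086; exp(-qT) = 1.00000000
P = K * exp(-rT) * N(-d2) - S_0 * exp(-qT) * N(-d1)
N(-d1) = 0.33989778; N(-d2) = 0.60761759
P = 25.6200 * 0.93613086 * 0.60761759 - 25.1600 * 1.00000000 * 0.33989778 = 6.0211


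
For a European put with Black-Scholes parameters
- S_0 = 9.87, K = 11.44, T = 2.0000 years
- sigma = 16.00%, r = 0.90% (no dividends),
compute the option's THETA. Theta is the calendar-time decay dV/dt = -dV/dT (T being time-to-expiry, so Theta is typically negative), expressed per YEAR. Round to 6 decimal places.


d1 = -0.4596907040; d2 = -0.6859648740
phi(d1) = 0.3589413390; exp(-qT) = 1.0000000000; exp(-rT) = 0.9821610324
Theta = -S*exp(-qT)*phi(d1)*sigma/(2*sqrt(T)) + r*K*exp(-rT)*N(-d2) - q*S*exp(-qT)*N(-d1)
N(-d1) = 0.6771308785; N(-d2) = 0.7536323705; sqrt(T) = 1.4142135624
Term 1 = -9.8700 * 1.0000000000 * 0.3589413390 * 0.1600 / (2 * 1.4142135624) = -0.2004082614
Term 2 = 0.0090 * 11.4400 * 0.9821610324 * 0.7536323705 = 0.0762097922
Term 3 = 0 (no dividend yield, q = 0)
Theta = -0.2004082614 + (0.0762097922) + (0.0000000000) = -0.124198

Answer: Theta = -0.124198


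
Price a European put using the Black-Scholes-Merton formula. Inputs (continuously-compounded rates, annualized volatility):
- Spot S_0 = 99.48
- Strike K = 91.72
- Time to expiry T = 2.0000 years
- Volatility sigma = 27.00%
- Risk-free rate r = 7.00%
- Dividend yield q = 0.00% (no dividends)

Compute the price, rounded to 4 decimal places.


Answer: Price = 5.8740

Derivation:
d1 = (ln(S/K) + (r - q + 0.5*sigma^2) * T) / (sigma * sqrt(T)) = 0.77026493
d2 = d1 - sigma * sqrt(T) = 0.38842727
exp(-rT) = 0.86935824; exp(-qT) = 1.00000000
P = K * exp(-rT) * N(-d2) - S_0 * exp(-qT) * N(-d1)
N(-d1) = 0.22057138; N(-d2) = 0.34884993
P = 91.7200 * 0.86935824 * 0.34884993 - 99.4800 * 1.00000000 * 0.22057138 = 5.8740


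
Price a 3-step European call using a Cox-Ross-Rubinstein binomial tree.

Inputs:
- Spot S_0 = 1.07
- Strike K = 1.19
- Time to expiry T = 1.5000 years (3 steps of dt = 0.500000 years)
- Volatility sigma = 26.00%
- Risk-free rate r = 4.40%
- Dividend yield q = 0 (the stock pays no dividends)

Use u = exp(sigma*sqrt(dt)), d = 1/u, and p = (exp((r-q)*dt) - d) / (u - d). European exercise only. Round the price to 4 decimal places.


Answer: Price = V(0,0) = 0.1196

Derivation:
dt = T/N = 0.500000
u = exp(sigma*sqrt(dt)) = 1.201833; d = 1/u = 0.832062
p = (exp((r-q)*dt) - d) / (u - d) = 0.514323
Discount per step: exp(-r*dt) = 0.978240
Stock lattice S(k, i) with i counting down-moves:
  k=0: S(0,0) = 1.0700
  k=1: S(1,0) = 1.2860; S(1,1) = 0.8903
  k=2: S(2,0) = 1.5455; S(2,1) = 1.0700; S(2,2) = 0.7408
  k=3: S(3,0) = 1.8574; S(3,1) = 1.2860; S(3,2) = 0.8903; S(3,3) = 0.6164
Terminal payoffs V(N, i) = max(S_T - K, 0):
  V(3,0) = 0.667445; V(3,1) = 0.095961; V(3,2) = 0.000000; V(3,3) = 0.000000
Backward induction: V(k, i) = exp(-r*dt) * [p * V(k+1, i) + (1-p) * V(k+1, i+1)].
  V(2,0) = exp(-r*dt) * [p*0.667445 + (1-p)*0.095961] = 0.381404
  V(2,1) = exp(-r*dt) * [p*0.095961 + (1-p)*0.000000] = 0.048281
  V(2,2) = exp(-r*dt) * [p*0.000000 + (1-p)*0.000000] = 0.000000
  V(1,0) = exp(-r*dt) * [p*0.381404 + (1-p)*0.048281] = 0.214835
  V(1,1) = exp(-r*dt) * [p*0.048281 + (1-p)*0.000000] = 0.024292
  V(0,0) = exp(-r*dt) * [p*0.214835 + (1-p)*0.024292] = 0.119632


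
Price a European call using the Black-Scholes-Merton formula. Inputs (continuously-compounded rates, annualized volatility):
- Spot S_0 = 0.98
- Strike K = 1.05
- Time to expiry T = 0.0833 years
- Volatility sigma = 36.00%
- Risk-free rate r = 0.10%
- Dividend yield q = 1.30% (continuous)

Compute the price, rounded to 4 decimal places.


Answer: Price = 0.0157

Derivation:
d1 = (ln(S/K) + (r - q + 0.5*sigma^2) * T) / (sigma * sqrt(T)) = -0.62168648
d2 = d1 - sigma * sqrt(T) = -0.72558874
exp(-rT) = 0.99991670; exp(-qT) = 0.99891769
C = S_0 * exp(-qT) * N(d1) - K * exp(-rT) * N(d2)
N(d1) = 0.26707402; N(d2) = 0.23404546
C = 0.9800 * 0.99891769 * 0.26707402 - 1.0500 * 0.99991670 * 0.23404546 = 0.0157


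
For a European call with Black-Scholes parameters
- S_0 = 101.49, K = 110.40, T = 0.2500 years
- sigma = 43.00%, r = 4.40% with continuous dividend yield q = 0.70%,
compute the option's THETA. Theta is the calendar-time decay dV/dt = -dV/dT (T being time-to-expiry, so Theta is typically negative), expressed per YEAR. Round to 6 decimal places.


d1 = -0.2408714529; d2 = -0.4558714529
phi(d1) = 0.3875354069; exp(-qT) = 0.9982515304; exp(-rT) = 0.9890602788
Theta = -S*exp(-qT)*phi(d1)*sigma/(2*sqrt(T)) - r*K*exp(-rT)*N(d2) + q*S*exp(-qT)*N(d1)
N(d1) = 0.4048273740; N(d2) = 0.3242412093; sqrt(T) = 0.5000000000
Term 1 = -101.4900 * 0.9982515304 * 0.3875354069 * 0.4300 / (2 * 0.5000000000) = -16.8827457608
Term 2 = -0.0440 * 110.4000 * 0.9890602788 * 0.3242412093 = -1.5578036644
Term 3 = 0.0070 * 101.4900 * 0.9982515304 * 0.4048273740 = 0.2870986488
Theta = -16.8827457608 + (-1.5578036644) + (0.2870986488) = -18.153451

Answer: Theta = -18.153451


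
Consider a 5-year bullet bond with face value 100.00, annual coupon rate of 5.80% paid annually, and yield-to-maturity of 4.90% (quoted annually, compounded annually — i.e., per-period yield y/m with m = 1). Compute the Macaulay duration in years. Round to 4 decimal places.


Answer: Macaulay duration = 4.4922 years

Derivation:
Coupon per period c = face * coupon_rate / m = 5.800000
Periods per year m = 1; per-period yield y/m = 0.049000
Number of cashflows N = 5
Cashflows (t years, CF_t, discount factor 1/(1+y/m)^(m*t), PV):
  t = 1.0000: CF_t = 5.800000, DF = 0.953289, PV = 5.529075
  t = 2.0000: CF_t = 5.800000, DF = 0.908760, PV = 5.270806
  t = 3.0000: CF_t = 5.800000, DF = 0.866310, PV = 5.024600
  t = 4.0000: CF_t = 5.800000, DF = 0.825844, PV = 4.789896
  t = 5.0000: CF_t = 105.800000, DF = 0.787268, PV = 83.292947
Price P = sum_t PV_t = 103.907324
Macaulay numerator sum_t t * PV_t:
  t * PV_t at t = 1.0000: 5.529075
  t * PV_t at t = 2.0000: 10.541612
  t * PV_t at t = 3.0000: 15.073801
  t * PV_t at t = 4.0000: 19.159582
  t * PV_t at t = 5.0000: 416.464734
Macaulay duration D = (sum_t t * PV_t) / P = 466.768804 / 103.907324 = 4.492165


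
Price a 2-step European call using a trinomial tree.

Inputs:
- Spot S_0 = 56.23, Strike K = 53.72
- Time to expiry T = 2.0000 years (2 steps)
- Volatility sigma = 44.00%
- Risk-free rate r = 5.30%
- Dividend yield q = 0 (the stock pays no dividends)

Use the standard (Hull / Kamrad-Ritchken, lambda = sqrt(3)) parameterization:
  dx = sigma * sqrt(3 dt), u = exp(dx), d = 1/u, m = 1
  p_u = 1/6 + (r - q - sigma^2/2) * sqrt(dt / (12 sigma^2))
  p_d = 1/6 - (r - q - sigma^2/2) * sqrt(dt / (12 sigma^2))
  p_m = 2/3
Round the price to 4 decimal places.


Answer: Price = V(0,0) = 15.6678

Derivation:
dt = T/N = 1.000000; dx = sigma*sqrt(3*dt) = 0.762102
u = exp(dx) = 2.142776; d = 1/u = 0.466684
p_u = 0.137930, p_m = 0.666667, p_d = 0.195403
Discount per step: exp(-r*dt) = 0.948380
Stock lattice S(k, j) with j the centered position index:
  k=0: S(0,+0) = 56.2300
  k=1: S(1,-1) = 26.2417; S(1,+0) = 56.2300; S(1,+1) = 120.4883
  k=2: S(2,-2) = 12.2466; S(2,-1) = 26.2417; S(2,+0) = 56.2300; S(2,+1) = 120.4883; S(2,+2) = 258.1795
Terminal payoffs V(N, j) = max(S_T - K, 0):
  V(2,-2) = 0.000000; V(2,-1) = 0.000000; V(2,+0) = 2.510000; V(2,+1) = 66.768315; V(2,+2) = 204.459514
Backward induction: V(k, j) = exp(-r*dt) * [p_u * V(k+1, j+1) + p_m * V(k+1, j) + p_d * V(k+1, j-1)]
  V(1,-1) = exp(-r*dt) * [p_u*2.510000 + p_m*0.000000 + p_d*0.000000] = 0.328334
  V(1,+0) = exp(-r*dt) * [p_u*66.768315 + p_m*2.510000 + p_d*0.000000] = 10.320946
  V(1,+1) = exp(-r*dt) * [p_u*204.459514 + p_m*66.768315 + p_d*2.510000] = 69.425066
  V(0,+0) = exp(-r*dt) * [p_u*69.425066 + p_m*10.320946 + p_d*0.328334] = 15.667819


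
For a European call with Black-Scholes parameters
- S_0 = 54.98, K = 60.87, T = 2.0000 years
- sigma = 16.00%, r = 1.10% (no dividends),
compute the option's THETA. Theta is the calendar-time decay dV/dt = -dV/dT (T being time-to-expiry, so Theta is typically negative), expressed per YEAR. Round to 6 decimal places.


d1 = -0.2394040812; d2 = -0.4656782512
phi(d1) = 0.3876719874; exp(-qT) = 1.0000000000; exp(-rT) = 0.9782402351
Theta = -S*exp(-qT)*phi(d1)*sigma/(2*sqrt(T)) - r*K*exp(-rT)*N(d2) + q*S*exp(-qT)*N(d1)
N(d1) = 0.4053961328; N(d2) = 0.3207229111; sqrt(T) = 1.4142135624
Term 1 = -54.9800 * 1.0000000000 * 0.3876719874 * 0.1600 / (2 * 1.4142135624) = -1.2057135603
Term 2 = -0.0110 * 60.8700 * 0.9782402351 * 0.3207229111 = -0.2100736075
Term 3 = 0 (no dividend yield, q = 0)
Theta = -1.2057135603 + (-0.2100736075) + (0.0000000000) = -1.415787

Answer: Theta = -1.415787
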